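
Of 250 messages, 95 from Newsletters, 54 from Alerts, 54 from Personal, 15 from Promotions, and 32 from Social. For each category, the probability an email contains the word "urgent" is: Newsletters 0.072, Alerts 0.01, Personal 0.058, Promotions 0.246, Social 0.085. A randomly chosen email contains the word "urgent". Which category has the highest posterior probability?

Newsletters

Unnormalized posteriors (prior × likelihood):
  Newsletters: 0.38 × 0.072 = 0.02736
  Alerts: 0.216 × 0.01 = 0.00216
  Personal: 0.216 × 0.058 = 0.012528
  Promotions: 0.06 × 0.246 = 0.01476
  Social: 0.128 × 0.085 = 0.01088
Sum = 0.067688.
Largest term belongs to Newsletters, so Newsletters is most probable.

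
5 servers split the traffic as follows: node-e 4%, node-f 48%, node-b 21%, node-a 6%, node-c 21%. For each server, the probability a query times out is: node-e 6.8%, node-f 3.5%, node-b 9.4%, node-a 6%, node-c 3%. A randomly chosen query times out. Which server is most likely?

Prior × likelihood for each hypothesis:
  node-e: 0.04 × 0.068 = 0.00272
  node-f: 0.48 × 0.035 = 0.0168
  node-b: 0.21 × 0.094 = 0.01974
  node-a: 0.06 × 0.06 = 0.0036
  node-c: 0.21 × 0.03 = 0.0063
Normalizing constant = 0.04916.
Largest term belongs to node-b, so node-b is most probable.

node-b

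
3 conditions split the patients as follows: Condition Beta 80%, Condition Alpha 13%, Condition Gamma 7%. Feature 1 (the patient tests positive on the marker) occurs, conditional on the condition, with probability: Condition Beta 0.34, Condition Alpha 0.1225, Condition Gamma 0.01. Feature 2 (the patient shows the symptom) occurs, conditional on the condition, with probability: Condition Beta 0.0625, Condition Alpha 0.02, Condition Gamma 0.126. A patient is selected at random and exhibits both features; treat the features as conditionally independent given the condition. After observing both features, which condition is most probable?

Compute prior × likelihood for every hypothesis:
  Condition Beta: 0.8 × 0.34 × 0.0625 = 0.017
  Condition Alpha: 0.13 × 0.1225 × 0.02 = 0.0003185
  Condition Gamma: 0.07 × 0.01 × 0.126 = 0.0000882
Sum = 0.0174067.
Largest term belongs to Condition Beta, so Condition Beta is most probable.

Condition Beta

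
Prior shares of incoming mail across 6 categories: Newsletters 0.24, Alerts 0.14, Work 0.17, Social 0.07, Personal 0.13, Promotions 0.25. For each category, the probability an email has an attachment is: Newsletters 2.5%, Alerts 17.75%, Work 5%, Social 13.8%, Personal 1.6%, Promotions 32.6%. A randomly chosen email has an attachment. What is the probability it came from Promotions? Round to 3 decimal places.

Unnormalized posteriors (prior × likelihood):
  Newsletters: 0.24 × 0.025 = 0.006
  Alerts: 0.14 × 0.1775 = 0.02485
  Work: 0.17 × 0.05 = 0.0085
  Social: 0.07 × 0.138 = 0.00966
  Personal: 0.13 × 0.016 = 0.00208
  Promotions: 0.25 × 0.326 = 0.0815
Sum = 0.13259.
P(Promotions | evidence) = 0.0815 / 0.13259 ≈ 0.615.

0.615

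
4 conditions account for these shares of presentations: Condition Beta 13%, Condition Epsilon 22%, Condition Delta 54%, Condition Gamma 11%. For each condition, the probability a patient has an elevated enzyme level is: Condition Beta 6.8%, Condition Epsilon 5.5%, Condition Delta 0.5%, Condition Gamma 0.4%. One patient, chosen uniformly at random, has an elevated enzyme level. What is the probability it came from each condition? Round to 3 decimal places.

Unnormalized posteriors (prior × likelihood):
  Condition Beta: 0.13 × 0.068 = 0.00884
  Condition Epsilon: 0.22 × 0.055 = 0.0121
  Condition Delta: 0.54 × 0.005 = 0.0027
  Condition Gamma: 0.11 × 0.004 = 0.00044
Normalizing constant = 0.02408.
P(Condition Beta | elevated) = 0.00884/0.02408 ≈ 0.367
P(Condition Epsilon | elevated) = 0.0121/0.02408 ≈ 0.502
P(Condition Delta | elevated) = 0.0027/0.02408 ≈ 0.112
P(Condition Gamma | elevated) = 0.00044/0.02408 ≈ 0.018

Condition Beta 0.367, Condition Epsilon 0.502, Condition Delta 0.112, Condition Gamma 0.018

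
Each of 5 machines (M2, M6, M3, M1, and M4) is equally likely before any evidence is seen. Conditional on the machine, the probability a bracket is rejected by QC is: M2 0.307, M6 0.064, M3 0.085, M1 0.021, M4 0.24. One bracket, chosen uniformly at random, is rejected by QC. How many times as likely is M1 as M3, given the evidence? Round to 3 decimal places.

Since the prior is uniform, the posterior is proportional to the likelihood:
  M2: 0.307
  M6: 0.064
  M3: 0.085
  M1: 0.021
  M4: 0.24
Total = 0.717.
The ratio is 0.021 / 0.085 (the normalizer cancels) = 0.247.

0.247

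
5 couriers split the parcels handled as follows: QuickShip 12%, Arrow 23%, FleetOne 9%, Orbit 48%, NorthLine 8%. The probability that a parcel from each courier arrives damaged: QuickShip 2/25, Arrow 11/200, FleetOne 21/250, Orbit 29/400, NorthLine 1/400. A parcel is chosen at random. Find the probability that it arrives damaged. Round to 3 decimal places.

0.065

Unnormalized posteriors (prior × likelihood):
  QuickShip: 0.12 × 0.08 = 0.0096
  Arrow: 0.23 × 0.055 = 0.01265
  FleetOne: 0.09 × 0.084 = 0.00756
  Orbit: 0.48 × 0.0725 = 0.0348
  NorthLine: 0.08 × 0.0025 = 0.0002
P(damaged) = 0.0096 + 0.01265 + 0.00756 + 0.0348 + 0.0002 = 0.06481 → 0.065.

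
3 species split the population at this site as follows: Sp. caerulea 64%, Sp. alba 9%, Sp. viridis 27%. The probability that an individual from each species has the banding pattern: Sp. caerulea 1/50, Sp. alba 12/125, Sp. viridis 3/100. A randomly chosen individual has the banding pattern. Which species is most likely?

Sp. caerulea

Unnormalized posteriors (prior × likelihood):
  Sp. caerulea: 0.64 × 0.02 = 0.0128
  Sp. alba: 0.09 × 0.096 = 0.00864
  Sp. viridis: 0.27 × 0.03 = 0.0081
Sum = 0.02954.
Largest term belongs to Sp. caerulea, so Sp. caerulea is most probable.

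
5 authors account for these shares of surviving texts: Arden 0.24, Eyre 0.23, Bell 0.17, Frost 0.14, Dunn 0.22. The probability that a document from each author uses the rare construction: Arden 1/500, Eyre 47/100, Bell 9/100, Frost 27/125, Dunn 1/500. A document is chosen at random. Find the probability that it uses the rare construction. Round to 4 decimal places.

Unnormalized posteriors (prior × likelihood):
  Arden: 0.24 × 0.002 = 0.00048
  Eyre: 0.23 × 0.47 = 0.1081
  Bell: 0.17 × 0.09 = 0.0153
  Frost: 0.14 × 0.216 = 0.03024
  Dunn: 0.22 × 0.002 = 0.00044
P(rare-form) = 0.00048 + 0.1081 + 0.0153 + 0.03024 + 0.00044 = 0.15456 → 0.1546.

0.1546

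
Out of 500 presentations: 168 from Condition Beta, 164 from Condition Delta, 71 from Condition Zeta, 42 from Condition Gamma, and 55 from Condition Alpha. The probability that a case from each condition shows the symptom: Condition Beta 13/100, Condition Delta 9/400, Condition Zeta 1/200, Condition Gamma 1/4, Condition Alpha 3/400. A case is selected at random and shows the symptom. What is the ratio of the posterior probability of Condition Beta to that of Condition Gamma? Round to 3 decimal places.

Unnormalized posteriors (prior × likelihood):
  Condition Beta: 0.336 × 0.13 = 0.04368
  Condition Delta: 0.328 × 0.0225 = 0.00738
  Condition Zeta: 0.142 × 0.005 = 0.00071
  Condition Gamma: 0.084 × 0.25 = 0.021
  Condition Alpha: 0.11 × 0.0075 = 0.000825
Total = 0.073595.
The ratio is 0.04368 / 0.021 (the normalizer cancels) = 2.080.

2.080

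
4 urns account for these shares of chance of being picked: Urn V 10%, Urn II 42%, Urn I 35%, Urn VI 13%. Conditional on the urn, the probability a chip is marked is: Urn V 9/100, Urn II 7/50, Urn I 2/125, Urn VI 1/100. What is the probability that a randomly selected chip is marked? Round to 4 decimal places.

0.0747

Prior × likelihood for each hypothesis:
  Urn V: 0.1 × 0.09 = 0.009
  Urn II: 0.42 × 0.14 = 0.0588
  Urn I: 0.35 × 0.016 = 0.0056
  Urn VI: 0.13 × 0.01 = 0.0013
P(marked) = 0.009 + 0.0588 + 0.0056 + 0.0013 = 0.0747 → 0.0747.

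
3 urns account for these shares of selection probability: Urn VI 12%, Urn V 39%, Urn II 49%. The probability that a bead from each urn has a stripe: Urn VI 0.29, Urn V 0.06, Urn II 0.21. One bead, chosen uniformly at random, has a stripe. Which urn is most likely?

Urn II

By Bayes' rule, posterior ∝ prior × likelihood:
  Urn VI: 0.12 × 0.29 = 0.0348
  Urn V: 0.39 × 0.06 = 0.0234
  Urn II: 0.49 × 0.21 = 0.1029
Sum = 0.1611.
Largest term belongs to Urn II, so Urn II is most probable.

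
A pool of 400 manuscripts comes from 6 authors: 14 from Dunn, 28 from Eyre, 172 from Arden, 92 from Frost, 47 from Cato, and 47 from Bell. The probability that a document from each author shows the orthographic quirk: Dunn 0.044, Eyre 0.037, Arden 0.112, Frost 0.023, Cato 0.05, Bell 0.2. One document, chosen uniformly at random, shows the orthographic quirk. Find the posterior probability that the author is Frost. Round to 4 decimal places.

Prior × likelihood for each hypothesis:
  Dunn: 0.035 × 0.044 = 0.00154
  Eyre: 0.07 × 0.037 = 0.00259
  Arden: 0.43 × 0.112 = 0.04816
  Frost: 0.23 × 0.023 = 0.00529
  Cato: 0.1175 × 0.05 = 0.005875
  Bell: 0.1175 × 0.2 = 0.0235
Normalizing constant = 0.086955.
P(Frost | evidence) = 0.00529 / 0.086955 ≈ 0.0608.

0.0608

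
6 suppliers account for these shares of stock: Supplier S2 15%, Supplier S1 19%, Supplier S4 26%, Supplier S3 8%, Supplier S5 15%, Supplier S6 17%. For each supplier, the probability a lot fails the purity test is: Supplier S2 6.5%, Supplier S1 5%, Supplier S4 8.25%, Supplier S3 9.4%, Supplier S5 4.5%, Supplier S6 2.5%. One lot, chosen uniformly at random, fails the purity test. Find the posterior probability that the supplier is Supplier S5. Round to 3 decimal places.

Compute prior × likelihood for every hypothesis:
  Supplier S2: 0.15 × 0.065 = 0.00975
  Supplier S1: 0.19 × 0.05 = 0.0095
  Supplier S4: 0.26 × 0.0825 = 0.02145
  Supplier S3: 0.08 × 0.094 = 0.00752
  Supplier S5: 0.15 × 0.045 = 0.00675
  Supplier S6: 0.17 × 0.025 = 0.00425
Sum = 0.05922.
P(Supplier S5 | evidence) = 0.00675 / 0.05922 ≈ 0.114.

0.114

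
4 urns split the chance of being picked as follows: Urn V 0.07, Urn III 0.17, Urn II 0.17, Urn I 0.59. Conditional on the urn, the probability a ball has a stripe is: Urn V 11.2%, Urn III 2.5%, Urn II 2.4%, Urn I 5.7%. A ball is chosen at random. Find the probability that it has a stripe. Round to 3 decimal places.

0.050

Unnormalized posteriors (prior × likelihood):
  Urn V: 0.07 × 0.112 = 0.00784
  Urn III: 0.17 × 0.025 = 0.00425
  Urn II: 0.17 × 0.024 = 0.00408
  Urn I: 0.59 × 0.057 = 0.03363
P(striped) = 0.00784 + 0.00425 + 0.00408 + 0.03363 = 0.0498 → 0.050.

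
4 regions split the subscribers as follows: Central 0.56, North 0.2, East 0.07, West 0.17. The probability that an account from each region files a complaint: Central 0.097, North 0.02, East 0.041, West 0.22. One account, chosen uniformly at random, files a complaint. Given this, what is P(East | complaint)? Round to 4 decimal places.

0.0291

Unnormalized posteriors (prior × likelihood):
  Central: 0.56 × 0.097 = 0.05432
  North: 0.2 × 0.02 = 0.004
  East: 0.07 × 0.041 = 0.00287
  West: 0.17 × 0.22 = 0.0374
Total = 0.09859.
P(East | evidence) = 0.00287 / 0.09859 ≈ 0.0291.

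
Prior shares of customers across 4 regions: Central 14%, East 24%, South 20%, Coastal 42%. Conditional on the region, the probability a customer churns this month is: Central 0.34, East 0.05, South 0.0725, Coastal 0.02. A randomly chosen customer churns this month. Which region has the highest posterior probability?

Compute prior × likelihood for every hypothesis:
  Central: 0.14 × 0.34 = 0.0476
  East: 0.24 × 0.05 = 0.012
  South: 0.2 × 0.0725 = 0.0145
  Coastal: 0.42 × 0.02 = 0.0084
Sum = 0.0825.
Largest term belongs to Central, so Central is most probable.

Central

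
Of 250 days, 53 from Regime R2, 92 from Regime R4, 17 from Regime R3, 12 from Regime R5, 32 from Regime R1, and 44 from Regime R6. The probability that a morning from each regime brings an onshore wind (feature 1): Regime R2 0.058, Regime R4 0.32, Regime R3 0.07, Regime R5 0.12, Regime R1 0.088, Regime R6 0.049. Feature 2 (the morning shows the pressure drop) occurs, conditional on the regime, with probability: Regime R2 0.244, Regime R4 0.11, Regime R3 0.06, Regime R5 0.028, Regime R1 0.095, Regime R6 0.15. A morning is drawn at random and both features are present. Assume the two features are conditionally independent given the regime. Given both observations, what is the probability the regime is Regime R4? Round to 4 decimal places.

0.6903

By Bayes' rule, posterior ∝ prior × likelihood:
  Regime R2: 0.212 × 0.058 × 0.244 = 0.003000224
  Regime R4: 0.368 × 0.32 × 0.11 = 0.0129536
  Regime R3: 0.068 × 0.07 × 0.06 = 0.0002856
  Regime R5: 0.048 × 0.12 × 0.028 = 0.00016128
  Regime R1: 0.128 × 0.088 × 0.095 = 0.00107008
  Regime R6: 0.176 × 0.049 × 0.15 = 0.0012936
Total = 0.018764384.
P(Regime R4 | evidence) = 0.0129536 / 0.018764384 ≈ 0.6903.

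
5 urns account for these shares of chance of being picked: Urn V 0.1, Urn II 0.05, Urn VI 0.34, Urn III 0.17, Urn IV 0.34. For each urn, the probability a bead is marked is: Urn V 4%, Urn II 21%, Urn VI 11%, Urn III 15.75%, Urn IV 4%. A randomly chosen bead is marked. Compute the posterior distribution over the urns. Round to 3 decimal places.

Urn V 0.043, Urn II 0.114, Urn VI 0.405, Urn III 0.290, Urn IV 0.147

By Bayes' rule, posterior ∝ prior × likelihood:
  Urn V: 0.1 × 0.04 = 0.004
  Urn II: 0.05 × 0.21 = 0.0105
  Urn VI: 0.34 × 0.11 = 0.0374
  Urn III: 0.17 × 0.1575 = 0.026775
  Urn IV: 0.34 × 0.04 = 0.0136
Normalizing constant = 0.092275.
P(Urn V | marked) = 0.004/0.092275 ≈ 0.043
P(Urn II | marked) = 0.0105/0.092275 ≈ 0.114
P(Urn VI | marked) = 0.0374/0.092275 ≈ 0.405
P(Urn III | marked) = 0.026775/0.092275 ≈ 0.290
P(Urn IV | marked) = 0.0136/0.092275 ≈ 0.147
(Check: 0.043+0.114+0.405+0.290+0.147 = 0.999.)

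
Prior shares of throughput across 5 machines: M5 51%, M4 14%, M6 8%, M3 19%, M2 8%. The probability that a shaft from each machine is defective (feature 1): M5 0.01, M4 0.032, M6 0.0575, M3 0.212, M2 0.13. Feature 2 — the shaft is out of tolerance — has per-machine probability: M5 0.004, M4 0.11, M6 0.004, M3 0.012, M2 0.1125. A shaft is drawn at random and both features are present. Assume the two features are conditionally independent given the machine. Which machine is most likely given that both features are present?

M2

Compute prior × likelihood for every hypothesis:
  M5: 0.51 × 0.01 × 0.004 = 0.0000204
  M4: 0.14 × 0.032 × 0.11 = 0.0004928
  M6: 0.08 × 0.0575 × 0.004 = 0.0000184
  M3: 0.19 × 0.212 × 0.012 = 0.00048336
  M2: 0.08 × 0.13 × 0.1125 = 0.00117
Normalizing constant = 0.00218496.
Largest term belongs to M2, so M2 is most probable.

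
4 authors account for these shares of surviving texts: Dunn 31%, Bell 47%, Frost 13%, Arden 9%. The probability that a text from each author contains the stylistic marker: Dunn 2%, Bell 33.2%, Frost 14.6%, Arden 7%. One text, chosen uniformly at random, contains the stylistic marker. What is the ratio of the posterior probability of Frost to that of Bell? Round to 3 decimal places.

0.122

Compute prior × likelihood for every hypothesis:
  Dunn: 0.31 × 0.02 = 0.0062
  Bell: 0.47 × 0.332 = 0.15604
  Frost: 0.13 × 0.146 = 0.01898
  Arden: 0.09 × 0.07 = 0.0063
Sum = 0.18752.
The ratio is 0.01898 / 0.15604 (the normalizer cancels) = 0.122.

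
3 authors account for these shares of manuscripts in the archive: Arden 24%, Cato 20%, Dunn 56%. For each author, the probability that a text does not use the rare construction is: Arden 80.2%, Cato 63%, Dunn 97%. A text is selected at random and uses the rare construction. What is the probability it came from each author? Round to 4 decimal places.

Taking complements, P(rare-form | each) = Arden 0.198, Cato 0.37, Dunn 0.03.
By Bayes' rule, posterior ∝ prior × likelihood:
  Arden: 0.24 × 0.198 = 0.04752
  Cato: 0.2 × 0.37 = 0.074
  Dunn: 0.56 × 0.03 = 0.0168
Sum = 0.13832.
P(Arden | rare-form) = 0.04752/0.13832 ≈ 0.3436
P(Cato | rare-form) = 0.074/0.13832 ≈ 0.5350
P(Dunn | rare-form) = 0.0168/0.13832 ≈ 0.1215
(Check: 0.3436+0.5350+0.1215 = 1.0001.)

Arden 0.3436, Cato 0.5350, Dunn 0.1215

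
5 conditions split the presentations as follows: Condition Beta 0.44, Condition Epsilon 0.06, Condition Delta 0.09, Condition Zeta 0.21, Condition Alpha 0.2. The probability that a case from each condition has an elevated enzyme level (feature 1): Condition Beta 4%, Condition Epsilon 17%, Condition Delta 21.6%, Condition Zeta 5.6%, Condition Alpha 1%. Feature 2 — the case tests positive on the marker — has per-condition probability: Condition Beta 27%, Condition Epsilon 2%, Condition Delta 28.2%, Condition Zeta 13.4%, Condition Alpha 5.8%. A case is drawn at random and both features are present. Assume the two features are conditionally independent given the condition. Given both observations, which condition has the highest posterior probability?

Compute prior × likelihood for every hypothesis:
  Condition Beta: 0.44 × 0.04 × 0.27 = 0.004752
  Condition Epsilon: 0.06 × 0.17 × 0.02 = 0.000204
  Condition Delta: 0.09 × 0.216 × 0.282 = 0.00548208
  Condition Zeta: 0.21 × 0.056 × 0.134 = 0.00157584
  Condition Alpha: 0.2 × 0.01 × 0.058 = 0.000116
Total = 0.01212992.
Largest term belongs to Condition Delta, so Condition Delta is most probable.

Condition Delta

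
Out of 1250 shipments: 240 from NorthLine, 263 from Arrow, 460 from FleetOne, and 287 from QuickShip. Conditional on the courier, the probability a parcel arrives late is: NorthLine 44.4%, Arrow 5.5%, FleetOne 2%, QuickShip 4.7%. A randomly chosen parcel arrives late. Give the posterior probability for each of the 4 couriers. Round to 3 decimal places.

NorthLine 0.741, Arrow 0.101, FleetOne 0.064, QuickShip 0.094

Prior × likelihood for each hypothesis:
  NorthLine: 0.192 × 0.444 = 0.085248
  Arrow: 0.2104 × 0.055 = 0.011572
  FleetOne: 0.368 × 0.02 = 0.00736
  QuickShip: 0.2296 × 0.047 = 0.0107912
Normalizing constant = 0.1149712.
P(NorthLine | late) = 0.085248/0.1149712 ≈ 0.741
P(Arrow | late) = 0.011572/0.1149712 ≈ 0.101
P(FleetOne | late) = 0.00736/0.1149712 ≈ 0.064
P(QuickShip | late) = 0.0107912/0.1149712 ≈ 0.094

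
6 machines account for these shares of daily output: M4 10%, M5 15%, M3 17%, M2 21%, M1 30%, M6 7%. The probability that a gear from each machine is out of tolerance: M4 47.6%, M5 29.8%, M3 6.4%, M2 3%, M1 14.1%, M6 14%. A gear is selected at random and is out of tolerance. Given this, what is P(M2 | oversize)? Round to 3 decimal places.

0.039

By Bayes' rule, posterior ∝ prior × likelihood:
  M4: 0.1 × 0.476 = 0.0476
  M5: 0.15 × 0.298 = 0.0447
  M3: 0.17 × 0.064 = 0.01088
  M2: 0.21 × 0.03 = 0.0063
  M1: 0.3 × 0.141 = 0.0423
  M6: 0.07 × 0.14 = 0.0098
Total = 0.16158.
P(M2 | evidence) = 0.0063 / 0.16158 ≈ 0.039.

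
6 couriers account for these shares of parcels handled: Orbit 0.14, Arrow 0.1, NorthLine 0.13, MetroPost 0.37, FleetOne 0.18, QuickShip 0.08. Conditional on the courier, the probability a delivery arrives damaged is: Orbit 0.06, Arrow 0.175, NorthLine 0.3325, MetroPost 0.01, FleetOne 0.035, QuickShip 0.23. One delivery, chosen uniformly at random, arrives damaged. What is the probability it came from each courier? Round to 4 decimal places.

Orbit 0.0861, Arrow 0.1794, NorthLine 0.4432, MetroPost 0.0379, FleetOne 0.0646, QuickShip 0.1887

By Bayes' rule, posterior ∝ prior × likelihood:
  Orbit: 0.14 × 0.06 = 0.0084
  Arrow: 0.1 × 0.175 = 0.0175
  NorthLine: 0.13 × 0.3325 = 0.043225
  MetroPost: 0.37 × 0.01 = 0.0037
  FleetOne: 0.18 × 0.035 = 0.0063
  QuickShip: 0.08 × 0.23 = 0.0184
Sum = 0.097525.
P(Orbit | damaged) = 0.0084/0.097525 ≈ 0.0861
P(Arrow | damaged) = 0.0175/0.097525 ≈ 0.1794
P(NorthLine | damaged) = 0.043225/0.097525 ≈ 0.4432
P(MetroPost | damaged) = 0.0037/0.097525 ≈ 0.0379
P(FleetOne | damaged) = 0.0063/0.097525 ≈ 0.0646
P(QuickShip | damaged) = 0.0184/0.097525 ≈ 0.1887
(Check: 0.0861+0.1794+0.4432+0.0379+0.0646+0.1887 = 0.9999.)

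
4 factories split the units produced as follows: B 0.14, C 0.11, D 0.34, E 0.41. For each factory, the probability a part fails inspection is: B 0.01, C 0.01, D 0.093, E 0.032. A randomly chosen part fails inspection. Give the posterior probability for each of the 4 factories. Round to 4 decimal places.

By Bayes' rule, posterior ∝ prior × likelihood:
  B: 0.14 × 0.01 = 0.0014
  C: 0.11 × 0.01 = 0.0011
  D: 0.34 × 0.093 = 0.03162
  E: 0.41 × 0.032 = 0.01312
Normalizing constant = 0.04724.
P(B | nonconforming) = 0.0014/0.04724 ≈ 0.0296
P(C | nonconforming) = 0.0011/0.04724 ≈ 0.0233
P(D | nonconforming) = 0.03162/0.04724 ≈ 0.6693
P(E | nonconforming) = 0.01312/0.04724 ≈ 0.2777
(Check: 0.0296+0.0233+0.6693+0.2777 = 0.9999.)

B 0.0296, C 0.0233, D 0.6693, E 0.2777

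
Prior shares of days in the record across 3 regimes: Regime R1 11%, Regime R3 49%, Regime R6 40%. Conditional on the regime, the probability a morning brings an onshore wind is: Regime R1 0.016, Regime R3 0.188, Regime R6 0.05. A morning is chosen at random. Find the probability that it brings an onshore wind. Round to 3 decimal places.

0.114

By Bayes' rule, posterior ∝ prior × likelihood:
  Regime R1: 0.11 × 0.016 = 0.00176
  Regime R3: 0.49 × 0.188 = 0.09212
  Regime R6: 0.4 × 0.05 = 0.02
P(onshore) = 0.00176 + 0.09212 + 0.02 = 0.11388 → 0.114.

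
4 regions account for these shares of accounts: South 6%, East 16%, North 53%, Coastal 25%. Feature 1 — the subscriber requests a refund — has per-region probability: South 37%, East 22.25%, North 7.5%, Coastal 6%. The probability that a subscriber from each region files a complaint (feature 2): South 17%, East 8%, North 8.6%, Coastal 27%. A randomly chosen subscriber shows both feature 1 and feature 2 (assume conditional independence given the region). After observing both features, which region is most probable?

Prior × likelihood for each hypothesis:
  South: 0.06 × 0.37 × 0.17 = 0.003774
  East: 0.16 × 0.2225 × 0.08 = 0.002848
  North: 0.53 × 0.075 × 0.086 = 0.0034185
  Coastal: 0.25 × 0.06 × 0.27 = 0.00405
Normalizing constant = 0.0140905.
Largest term belongs to Coastal, so Coastal is most probable.

Coastal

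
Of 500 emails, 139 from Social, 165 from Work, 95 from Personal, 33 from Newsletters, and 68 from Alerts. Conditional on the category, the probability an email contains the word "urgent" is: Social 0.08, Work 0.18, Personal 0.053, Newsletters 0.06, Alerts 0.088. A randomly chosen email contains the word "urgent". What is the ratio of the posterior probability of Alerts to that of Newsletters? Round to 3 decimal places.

3.022

By Bayes' rule, posterior ∝ prior × likelihood:
  Social: 0.278 × 0.08 = 0.02224
  Work: 0.33 × 0.18 = 0.0594
  Personal: 0.19 × 0.053 = 0.01007
  Newsletters: 0.066 × 0.06 = 0.00396
  Alerts: 0.136 × 0.088 = 0.011968
Normalizing constant = 0.107638.
The ratio is 0.011968 / 0.00396 (the normalizer cancels) = 3.022.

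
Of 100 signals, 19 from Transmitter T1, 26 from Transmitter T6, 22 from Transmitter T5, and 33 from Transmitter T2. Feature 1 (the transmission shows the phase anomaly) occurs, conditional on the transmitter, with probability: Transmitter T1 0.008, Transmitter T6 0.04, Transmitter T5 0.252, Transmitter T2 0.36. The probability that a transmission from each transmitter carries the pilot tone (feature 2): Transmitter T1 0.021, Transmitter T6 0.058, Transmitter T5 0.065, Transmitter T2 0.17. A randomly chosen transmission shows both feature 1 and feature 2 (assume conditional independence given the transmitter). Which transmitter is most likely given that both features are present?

Unnormalized posteriors (prior × likelihood):
  Transmitter T1: 0.19 × 0.008 × 0.021 = 0.00003192
  Transmitter T6: 0.26 × 0.04 × 0.058 = 0.0006032
  Transmitter T5: 0.22 × 0.252 × 0.065 = 0.0036036
  Transmitter T2: 0.33 × 0.36 × 0.17 = 0.020196
Sum = 0.02443472.
Largest term belongs to Transmitter T2, so Transmitter T2 is most probable.

Transmitter T2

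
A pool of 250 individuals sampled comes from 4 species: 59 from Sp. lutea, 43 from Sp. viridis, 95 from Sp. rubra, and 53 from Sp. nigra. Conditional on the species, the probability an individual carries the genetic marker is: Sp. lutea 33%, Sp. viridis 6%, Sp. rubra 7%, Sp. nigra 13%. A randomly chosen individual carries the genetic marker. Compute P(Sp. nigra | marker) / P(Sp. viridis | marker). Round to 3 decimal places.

2.671

Unnormalized posteriors (prior × likelihood):
  Sp. lutea: 0.236 × 0.33 = 0.07788
  Sp. viridis: 0.172 × 0.06 = 0.01032
  Sp. rubra: 0.38 × 0.07 = 0.0266
  Sp. nigra: 0.212 × 0.13 = 0.02756
Total = 0.14236.
The ratio is 0.02756 / 0.01032 (the normalizer cancels) = 2.671.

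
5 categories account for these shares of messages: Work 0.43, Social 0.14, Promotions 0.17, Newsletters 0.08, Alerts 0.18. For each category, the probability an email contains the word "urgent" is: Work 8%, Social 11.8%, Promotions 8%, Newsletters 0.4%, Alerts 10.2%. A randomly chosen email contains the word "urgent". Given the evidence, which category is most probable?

Unnormalized posteriors (prior × likelihood):
  Work: 0.43 × 0.08 = 0.0344
  Social: 0.14 × 0.118 = 0.01652
  Promotions: 0.17 × 0.08 = 0.0136
  Newsletters: 0.08 × 0.004 = 0.00032
  Alerts: 0.18 × 0.102 = 0.01836
Sum = 0.0832.
Largest term belongs to Work, so Work is most probable.

Work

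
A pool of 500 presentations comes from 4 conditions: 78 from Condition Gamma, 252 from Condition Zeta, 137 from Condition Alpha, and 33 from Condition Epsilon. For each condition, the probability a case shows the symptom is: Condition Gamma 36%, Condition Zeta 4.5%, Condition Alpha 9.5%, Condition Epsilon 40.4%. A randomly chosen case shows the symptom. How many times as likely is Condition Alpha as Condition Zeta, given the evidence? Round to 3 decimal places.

1.148

Unnormalized posteriors (prior × likelihood):
  Condition Gamma: 0.156 × 0.36 = 0.05616
  Condition Zeta: 0.504 × 0.045 = 0.02268
  Condition Alpha: 0.274 × 0.095 = 0.02603
  Condition Epsilon: 0.066 × 0.404 = 0.026664
Sum = 0.131534.
The ratio is 0.02603 / 0.02268 (the normalizer cancels) = 1.148.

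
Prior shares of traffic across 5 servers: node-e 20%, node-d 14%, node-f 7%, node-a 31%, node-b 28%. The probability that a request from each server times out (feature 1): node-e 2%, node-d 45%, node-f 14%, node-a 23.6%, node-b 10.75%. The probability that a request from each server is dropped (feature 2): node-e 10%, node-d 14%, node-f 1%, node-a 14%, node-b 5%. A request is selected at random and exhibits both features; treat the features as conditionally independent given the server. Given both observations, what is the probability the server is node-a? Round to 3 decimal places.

Unnormalized posteriors (prior × likelihood):
  node-e: 0.2 × 0.02 × 0.1 = 0.0004
  node-d: 0.14 × 0.45 × 0.14 = 0.00882
  node-f: 0.07 × 0.14 × 0.01 = 0.000098
  node-a: 0.31 × 0.236 × 0.14 = 0.0102424
  node-b: 0.28 × 0.1075 × 0.05 = 0.001505
Sum = 0.0210654.
P(node-a | evidence) = 0.0102424 / 0.0210654 ≈ 0.486.

0.486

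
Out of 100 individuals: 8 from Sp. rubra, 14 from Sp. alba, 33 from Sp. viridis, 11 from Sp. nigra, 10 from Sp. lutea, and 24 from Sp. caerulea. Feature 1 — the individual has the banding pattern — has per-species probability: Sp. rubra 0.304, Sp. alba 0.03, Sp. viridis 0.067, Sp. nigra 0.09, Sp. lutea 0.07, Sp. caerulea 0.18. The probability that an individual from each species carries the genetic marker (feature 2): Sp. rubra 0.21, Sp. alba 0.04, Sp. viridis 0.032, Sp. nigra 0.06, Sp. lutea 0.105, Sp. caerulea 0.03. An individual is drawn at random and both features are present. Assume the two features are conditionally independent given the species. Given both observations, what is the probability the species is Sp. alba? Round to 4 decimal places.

0.0195

Unnormalized posteriors (prior × likelihood):
  Sp. rubra: 0.08 × 0.304 × 0.21 = 0.0051072
  Sp. alba: 0.14 × 0.03 × 0.04 = 0.000168
  Sp. viridis: 0.33 × 0.067 × 0.032 = 0.00070752
  Sp. nigra: 0.11 × 0.09 × 0.06 = 0.000594
  Sp. lutea: 0.1 × 0.07 × 0.105 = 0.000735
  Sp. caerulea: 0.24 × 0.18 × 0.03 = 0.001296
Sum = 0.00860772.
P(Sp. alba | evidence) = 0.000168 / 0.00860772 ≈ 0.0195.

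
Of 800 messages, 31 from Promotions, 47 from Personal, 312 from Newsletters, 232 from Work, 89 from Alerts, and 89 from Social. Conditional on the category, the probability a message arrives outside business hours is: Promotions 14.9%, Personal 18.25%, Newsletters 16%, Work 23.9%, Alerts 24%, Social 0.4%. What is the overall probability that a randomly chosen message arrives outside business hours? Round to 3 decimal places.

Compute prior × likelihood for every hypothesis:
  Promotions: 0.03875 × 0.149 = 0.00577375
  Personal: 0.05875 × 0.1825 = 0.010721875
  Newsletters: 0.39 × 0.16 = 0.0624
  Work: 0.29 × 0.239 = 0.06931
  Alerts: 0.11125 × 0.24 = 0.0267
  Social: 0.11125 × 0.004 = 0.000445
P(off-hours) = 0.00577375 + 0.010721875 + 0.0624 + 0.06931 + 0.0267 + 0.000445 = 0.175350625 → 0.175.

0.175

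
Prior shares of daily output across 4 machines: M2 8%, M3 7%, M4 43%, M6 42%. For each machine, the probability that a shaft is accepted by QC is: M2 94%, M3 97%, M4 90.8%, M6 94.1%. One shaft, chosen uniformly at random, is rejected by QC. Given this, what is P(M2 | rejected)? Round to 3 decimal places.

0.067

Taking complements, P(rejected | each) = M2 0.06, M3 0.03, M4 0.092, M6 0.059.
Compute prior × likelihood for every hypothesis:
  M2: 0.08 × 0.06 = 0.0048
  M3: 0.07 × 0.03 = 0.0021
  M4: 0.43 × 0.092 = 0.03956
  M6: 0.42 × 0.059 = 0.02478
Total = 0.07124.
P(M2 | evidence) = 0.0048 / 0.07124 ≈ 0.067.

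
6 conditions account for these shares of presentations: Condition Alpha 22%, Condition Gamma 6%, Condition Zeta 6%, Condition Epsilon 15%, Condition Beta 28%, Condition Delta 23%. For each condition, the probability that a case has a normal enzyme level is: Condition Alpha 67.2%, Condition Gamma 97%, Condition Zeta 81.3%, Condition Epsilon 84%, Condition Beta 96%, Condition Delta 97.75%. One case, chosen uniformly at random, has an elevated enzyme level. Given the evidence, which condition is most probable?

Condition Alpha

Taking complements, P(elevated | each) = Condition Alpha 0.328, Condition Gamma 0.03, Condition Zeta 0.187, Condition Epsilon 0.16, Condition Beta 0.04, Condition Delta 0.0225.
Prior × likelihood for each hypothesis:
  Condition Alpha: 0.22 × 0.328 = 0.07216
  Condition Gamma: 0.06 × 0.03 = 0.0018
  Condition Zeta: 0.06 × 0.187 = 0.01122
  Condition Epsilon: 0.15 × 0.16 = 0.024
  Condition Beta: 0.28 × 0.04 = 0.0112
  Condition Delta: 0.23 × 0.0225 = 0.005175
Total = 0.125555.
Largest term belongs to Condition Alpha, so Condition Alpha is most probable.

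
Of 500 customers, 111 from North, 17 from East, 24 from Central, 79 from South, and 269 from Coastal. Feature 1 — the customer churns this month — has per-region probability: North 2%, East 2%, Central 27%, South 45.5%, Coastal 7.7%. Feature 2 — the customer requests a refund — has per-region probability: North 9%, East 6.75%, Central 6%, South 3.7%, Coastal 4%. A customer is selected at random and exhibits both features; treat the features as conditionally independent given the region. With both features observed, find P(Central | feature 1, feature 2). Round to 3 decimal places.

Prior × likelihood for each hypothesis:
  North: 0.222 × 0.02 × 0.09 = 0.0003996
  East: 0.034 × 0.02 × 0.0675 = 0.0000459
  Central: 0.048 × 0.27 × 0.06 = 0.0007776
  South: 0.158 × 0.455 × 0.037 = 0.00265993
  Coastal: 0.538 × 0.077 × 0.04 = 0.00165704
Total = 0.00554007.
P(Central | evidence) = 0.0007776 / 0.00554007 ≈ 0.140.

0.140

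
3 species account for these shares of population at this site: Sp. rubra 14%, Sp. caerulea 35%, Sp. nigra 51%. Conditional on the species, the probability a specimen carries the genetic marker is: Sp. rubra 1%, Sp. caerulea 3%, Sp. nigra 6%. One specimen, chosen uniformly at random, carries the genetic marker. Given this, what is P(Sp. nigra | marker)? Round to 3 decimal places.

0.720

By Bayes' rule, posterior ∝ prior × likelihood:
  Sp. rubra: 0.14 × 0.01 = 0.0014
  Sp. caerulea: 0.35 × 0.03 = 0.0105
  Sp. nigra: 0.51 × 0.06 = 0.0306
Sum = 0.0425.
P(Sp. nigra | evidence) = 0.0306 / 0.0425 ≈ 0.720.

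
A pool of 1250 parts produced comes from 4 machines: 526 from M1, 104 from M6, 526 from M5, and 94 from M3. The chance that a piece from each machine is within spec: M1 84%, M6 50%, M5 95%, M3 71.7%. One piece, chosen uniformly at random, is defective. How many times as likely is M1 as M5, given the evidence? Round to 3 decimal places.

Taking complements, P(defective | each) = M1 0.16, M6 0.5, M5 0.05, M3 0.283.
By Bayes' rule, posterior ∝ prior × likelihood:
  M1: 0.4208 × 0.16 = 0.067328
  M6: 0.0832 × 0.5 = 0.0416
  M5: 0.4208 × 0.05 = 0.02104
  M3: 0.0752 × 0.283 = 0.0212816
Sum = 0.1512496.
The ratio is 0.067328 / 0.02104 (the normalizer cancels) = 3.200.

3.200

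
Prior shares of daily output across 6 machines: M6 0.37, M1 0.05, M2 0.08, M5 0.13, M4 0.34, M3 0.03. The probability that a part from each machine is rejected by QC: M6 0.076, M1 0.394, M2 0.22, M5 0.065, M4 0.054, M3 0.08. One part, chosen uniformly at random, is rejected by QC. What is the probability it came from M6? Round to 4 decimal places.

0.2972

Prior × likelihood for each hypothesis:
  M6: 0.37 × 0.076 = 0.02812
  M1: 0.05 × 0.394 = 0.0197
  M2: 0.08 × 0.22 = 0.0176
  M5: 0.13 × 0.065 = 0.00845
  M4: 0.34 × 0.054 = 0.01836
  M3: 0.03 × 0.08 = 0.0024
Normalizing constant = 0.09463.
P(M6 | evidence) = 0.02812 / 0.09463 ≈ 0.2972.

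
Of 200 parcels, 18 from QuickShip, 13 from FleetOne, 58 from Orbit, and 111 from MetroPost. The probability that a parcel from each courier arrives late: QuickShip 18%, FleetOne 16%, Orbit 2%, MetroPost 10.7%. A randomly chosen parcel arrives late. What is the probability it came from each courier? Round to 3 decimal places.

QuickShip 0.176, FleetOne 0.113, Orbit 0.063, MetroPost 0.647

By Bayes' rule, posterior ∝ prior × likelihood:
  QuickShip: 0.09 × 0.18 = 0.0162
  FleetOne: 0.065 × 0.16 = 0.0104
  Orbit: 0.29 × 0.02 = 0.0058
  MetroPost: 0.555 × 0.107 = 0.059385
Total = 0.091785.
P(QuickShip | late) = 0.0162/0.091785 ≈ 0.176
P(FleetOne | late) = 0.0104/0.091785 ≈ 0.113
P(Orbit | late) = 0.0058/0.091785 ≈ 0.063
P(MetroPost | late) = 0.059385/0.091785 ≈ 0.647
(Check: 0.176+0.113+0.063+0.647 = 0.999.)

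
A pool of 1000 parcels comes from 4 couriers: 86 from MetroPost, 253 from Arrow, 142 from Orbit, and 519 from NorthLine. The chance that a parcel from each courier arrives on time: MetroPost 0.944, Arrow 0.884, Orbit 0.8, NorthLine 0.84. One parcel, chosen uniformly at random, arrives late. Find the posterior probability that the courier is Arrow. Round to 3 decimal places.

Taking complements, P(late | each) = MetroPost 0.056, Arrow 0.116, Orbit 0.2, NorthLine 0.16.
Compute prior × likelihood for every hypothesis:
  MetroPost: 0.086 × 0.056 = 0.004816
  Arrow: 0.253 × 0.116 = 0.029348
  Orbit: 0.142 × 0.2 = 0.0284
  NorthLine: 0.519 × 0.16 = 0.08304
Total = 0.145604.
P(Arrow | evidence) = 0.029348 / 0.145604 ≈ 0.202.

0.202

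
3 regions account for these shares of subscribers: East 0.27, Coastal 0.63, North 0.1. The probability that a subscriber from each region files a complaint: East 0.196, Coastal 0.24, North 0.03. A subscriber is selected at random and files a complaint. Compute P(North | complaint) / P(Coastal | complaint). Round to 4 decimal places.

0.0198

Prior × likelihood for each hypothesis:
  East: 0.27 × 0.196 = 0.05292
  Coastal: 0.63 × 0.24 = 0.1512
  North: 0.1 × 0.03 = 0.003
Normalizing constant = 0.20712.
The ratio is 0.003 / 0.1512 (the normalizer cancels) = 0.0198.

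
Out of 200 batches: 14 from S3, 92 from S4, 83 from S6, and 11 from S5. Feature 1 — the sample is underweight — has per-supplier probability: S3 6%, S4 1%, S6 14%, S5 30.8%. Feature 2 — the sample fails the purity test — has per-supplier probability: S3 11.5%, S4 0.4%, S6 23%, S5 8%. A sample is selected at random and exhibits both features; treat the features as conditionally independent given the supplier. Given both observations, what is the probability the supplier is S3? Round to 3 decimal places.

0.032

By Bayes' rule, posterior ∝ prior × likelihood:
  S3: 0.07 × 0.06 × 0.115 = 0.000483
  S4: 0.46 × 0.01 × 0.004 = 0.0000184
  S6: 0.415 × 0.14 × 0.23 = 0.013363
  S5: 0.055 × 0.308 × 0.08 = 0.0013552
Sum = 0.0152196.
P(S3 | evidence) = 0.000483 / 0.0152196 ≈ 0.032.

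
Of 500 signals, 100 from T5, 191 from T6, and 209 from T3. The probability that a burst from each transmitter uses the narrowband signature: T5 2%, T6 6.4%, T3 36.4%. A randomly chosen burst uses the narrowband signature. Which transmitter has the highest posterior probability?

By Bayes' rule, posterior ∝ prior × likelihood:
  T5: 0.2 × 0.02 = 0.004
  T6: 0.382 × 0.064 = 0.024448
  T3: 0.418 × 0.364 = 0.152152
Sum = 0.1806.
Largest term belongs to T3, so T3 is most probable.

T3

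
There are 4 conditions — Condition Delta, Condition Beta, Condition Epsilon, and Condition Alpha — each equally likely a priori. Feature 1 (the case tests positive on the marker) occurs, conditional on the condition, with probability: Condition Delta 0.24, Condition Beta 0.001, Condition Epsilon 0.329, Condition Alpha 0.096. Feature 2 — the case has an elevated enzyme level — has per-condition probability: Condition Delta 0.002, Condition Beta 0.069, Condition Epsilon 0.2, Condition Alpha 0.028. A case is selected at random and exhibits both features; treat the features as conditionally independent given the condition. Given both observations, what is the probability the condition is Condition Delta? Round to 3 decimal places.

With a uniform prior (1/4 each), posterior ∝ likelihood:
  Condition Delta: 0.24 × 0.002 = 0.00048
  Condition Beta: 0.001 × 0.069 = 0.000069
  Condition Epsilon: 0.329 × 0.2 = 0.0658
  Condition Alpha: 0.096 × 0.028 = 0.002688
Total = 0.069037.
P(Condition Delta | evidence) = 0.00048 / 0.069037 ≈ 0.007.

0.007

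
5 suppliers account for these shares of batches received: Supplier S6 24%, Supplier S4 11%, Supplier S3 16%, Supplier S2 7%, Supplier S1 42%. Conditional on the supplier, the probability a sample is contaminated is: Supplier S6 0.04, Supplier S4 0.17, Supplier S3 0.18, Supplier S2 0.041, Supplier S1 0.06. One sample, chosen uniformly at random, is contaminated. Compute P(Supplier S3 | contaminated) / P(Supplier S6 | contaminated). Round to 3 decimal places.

Unnormalized posteriors (prior × likelihood):
  Supplier S6: 0.24 × 0.04 = 0.0096
  Supplier S4: 0.11 × 0.17 = 0.0187
  Supplier S3: 0.16 × 0.18 = 0.0288
  Supplier S2: 0.07 × 0.041 = 0.00287
  Supplier S1: 0.42 × 0.06 = 0.0252
Sum = 0.08517.
The ratio is 0.0288 / 0.0096 (the normalizer cancels) = 3.000.

3.000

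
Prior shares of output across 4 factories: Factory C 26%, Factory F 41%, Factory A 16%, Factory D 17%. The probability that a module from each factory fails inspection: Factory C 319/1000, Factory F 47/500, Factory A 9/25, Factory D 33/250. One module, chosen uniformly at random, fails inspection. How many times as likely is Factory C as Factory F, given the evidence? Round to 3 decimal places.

Prior × likelihood for each hypothesis:
  Factory C: 0.26 × 0.319 = 0.08294
  Factory F: 0.41 × 0.094 = 0.03854
  Factory A: 0.16 × 0.36 = 0.0576
  Factory D: 0.17 × 0.132 = 0.02244
Normalizing constant = 0.20152.
The ratio is 0.08294 / 0.03854 (the normalizer cancels) = 2.152.

2.152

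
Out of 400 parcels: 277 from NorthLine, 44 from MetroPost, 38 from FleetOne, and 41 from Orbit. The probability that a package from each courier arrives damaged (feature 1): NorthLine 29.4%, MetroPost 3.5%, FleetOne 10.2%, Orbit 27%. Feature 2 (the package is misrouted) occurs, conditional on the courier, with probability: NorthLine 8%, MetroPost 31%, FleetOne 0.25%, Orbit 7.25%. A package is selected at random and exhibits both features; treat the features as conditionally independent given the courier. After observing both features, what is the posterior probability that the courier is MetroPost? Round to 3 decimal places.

0.061

Prior × likelihood for each hypothesis:
  NorthLine: 0.6925 × 0.294 × 0.08 = 0.0162876
  MetroPost: 0.11 × 0.035 × 0.31 = 0.0011935
  FleetOne: 0.095 × 0.102 × 0.0025 = 0.000024225
  Orbit: 0.1025 × 0.27 × 0.0725 = 0.0020064375
Normalizing constant = 0.0195117625.
P(MetroPost | evidence) = 0.0011935 / 0.0195117625 ≈ 0.061.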